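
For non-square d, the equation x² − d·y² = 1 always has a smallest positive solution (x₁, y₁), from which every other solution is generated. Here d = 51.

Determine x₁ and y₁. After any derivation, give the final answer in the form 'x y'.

50 7

√51 = [7; 7,14, …], period ℓ=2 (even) → k=1
a_0=7:  p_0=7·1+0=7,  q_0=7·0+1=1
a_1=7:  p_1=7·7+1=50,  q_1=7·1+0=7
(x₁, y₁) = (50, 7);  50² − 51·7² = 1 ✓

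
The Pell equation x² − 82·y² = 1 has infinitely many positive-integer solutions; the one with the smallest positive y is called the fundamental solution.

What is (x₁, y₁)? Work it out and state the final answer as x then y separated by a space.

163 18

d=82: √d = [9; 18] (ℓ=1, odd), read p_1/q_1
a_0=9:  p_0=9·1+0=9,  q_0=9·0+1=1
a_1=18:  p_1=18·9+1=163,  q_1=18·1+0=18
fundamental: x₁=163, y₁=18  (since 26569 − 82·324 = 1)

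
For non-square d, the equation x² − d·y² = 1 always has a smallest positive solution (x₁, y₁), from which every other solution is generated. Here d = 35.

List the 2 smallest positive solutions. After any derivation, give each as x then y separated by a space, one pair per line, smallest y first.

6 1
71 12

[5; 1,10] for √35; ℓ=2 ⇒ convergent index 1
k=0  a_k=5  p_k/q_k = 5/1
k=1  a_k=1  p_k/q_k = 6/1
→ (6, 1).  Check: 6²=36, 35·1²=35, difference 1.
(x_2, y_2) = (6·6 + 35·1·1, 6·1 + 1·6) = (71, 12)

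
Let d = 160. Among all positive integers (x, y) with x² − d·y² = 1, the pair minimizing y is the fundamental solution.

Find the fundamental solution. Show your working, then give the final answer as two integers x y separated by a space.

√160 → a₀=12, period (1,1,1,5,1,1,1,24); ℓ=8 even so k=7
a_0=12:  p_0=12·1+0=12,  q_0=12·0+1=1
a_1=1:  p_1=1·12+1=13,  q_1=1·1+0=1
…
a_5=1:  p_5=1·215+38=253,  q_5=1·17+3=20
a_6=1:  p_6=1·253+215=468,  q_6=1·20+17=37
a_7=1:  p_7=1·468+253=721,  q_7=1·37+20=57
→ (721, 57).  Check: 721²=519841, 160·57²=519840, difference 1.

721 57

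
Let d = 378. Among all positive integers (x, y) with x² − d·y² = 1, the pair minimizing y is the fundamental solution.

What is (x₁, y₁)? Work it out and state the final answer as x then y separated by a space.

8749 450

√378 = [19; 2,3,1,4,1,3,2,38, …], period ℓ=8 (even) → k=7
k=0  a_k=19  p_k/q_k = 19/1
…
k=4  a_k=4  p_k/q_k = 836/43
…
k=6  a_k=3  p_k/q_k = 3869/199
k=7  a_k=2  p_k/q_k = 8749/450
→ (8749, 450).  Check: 8749²=76545001, 378·450²=76545000, difference 1.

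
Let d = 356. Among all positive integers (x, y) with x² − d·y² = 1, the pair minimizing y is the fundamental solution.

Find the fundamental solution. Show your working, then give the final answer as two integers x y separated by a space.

[18; 1,6,1,1,2,…,6,1,36] for √356; ℓ=14 ⇒ convergent index 13
k=0  a_k=18  p_k/q_k = 18/1
…
k=6  a_k=1  p_k/q_k = 1000/53
k=7  a_k=8  p_k/q_k = 8717/462
k=8  a_k=1  p_k/q_k = 9717/515
…
k=11  a_k=1  p_k/q_k = 66019/3499
k=12  a_k=6  p_k/q_k = 433982/23001
k=13  a_k=1  p_k/q_k = 500001/26500
→ (500001, 26500).  Check: 500001²=250001000001, 356·26500²=250001000000, difference 1.

500001 26500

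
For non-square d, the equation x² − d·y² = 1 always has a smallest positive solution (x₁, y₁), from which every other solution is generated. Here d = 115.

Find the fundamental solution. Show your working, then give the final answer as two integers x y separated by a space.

1126 105

[10; 1,2,1,1,1,1,1,2,1,20] for √115; ℓ=10 ⇒ convergent index 9
a_0=10:  p_0=10·1+0=10,  q_0=10·0+1=1
…
a_3=1:  p_3=1·32+11=43,  q_3=1·3+1=4
a_4=1:  p_4=1·43+32=75,  q_4=1·4+3=7
…
a_7=1:  p_7=1·193+118=311,  q_7=1·18+11=29
a_8=2:  p_8=2·311+193=815,  q_8=2·29+18=76
a_9=1:  p_9=1·815+311=1126,  q_9=1·76+29=105
(x₁, y₁) = (1126, 105);  1126² − 115·105² = 1 ✓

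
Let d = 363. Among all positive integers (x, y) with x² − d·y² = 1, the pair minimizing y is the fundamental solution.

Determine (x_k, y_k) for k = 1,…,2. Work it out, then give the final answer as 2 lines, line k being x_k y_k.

362 19
262087 13756

d=363: √d = [19; 19,38] (ℓ=2, even), read p_1/q_1
i=0: a=19 ⇒ p=19, q=1
i=1: a=19 ⇒ p=362, q=19
→ (362, 19).  Check: 362²=131044, 363·19²=131043, difference 1.
k=2:  x_2 = 362·362+363·19·19 = 262087,  y_2 = 362·19+19·362 = 13756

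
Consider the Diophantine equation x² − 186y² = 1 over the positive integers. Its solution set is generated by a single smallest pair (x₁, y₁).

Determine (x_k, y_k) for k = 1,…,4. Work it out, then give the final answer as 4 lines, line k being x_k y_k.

7501 550
112530001 8251100
1688175067501 123783001650
25326002250120001 1856992582502200

d=186: √d = [13; 1,1,1,3,4,3,1,1,1,26] (ℓ=10, even), read p_9/q_9
a_0=13:  p_0=13·1+0=13,  q_0=13·0+1=1
…
a_2=1:  p_2=1·14+13=27,  q_2=1·1+1=2
…
a_5=4:  p_5=4·150+41=641,  q_5=4·11+3=47
…
a_8=1:  p_8=1·2714+2073=4787,  q_8=1·199+152=351
a_9=1:  p_9=1·4787+2714=7501,  q_9=1·351+199=550
→ (7501, 550).  Check: 7501²=56265001, 186·550²=56265000, difference 1.
(7501+550√186)^2 = 112530001 + 8251100√186
(7501+550√186)^3 = 1688175067501 + 123783001650√186
(7501+550√186)^4 = 25326002250120001 + 1856992582502200√186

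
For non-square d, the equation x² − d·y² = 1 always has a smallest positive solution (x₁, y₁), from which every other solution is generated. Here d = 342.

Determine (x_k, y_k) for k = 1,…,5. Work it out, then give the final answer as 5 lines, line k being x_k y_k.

d=342: √d = [18; 2,36] (ℓ=2, even), read p_1/q_1
step 0: (18, 1)  from 18·(1,0) + (0,1)
step 1: (37, 2)  from 2·(18,1) + (1,0)
fundamental: x₁=37, y₁=2  (since 1369 − 342·4 = 1)
(x_2, y_2) = (37·37 + 342·2·2, 37·2 + 2·37) = (2737, 148)
(x_3, y_3) = (37·2737 + 342·2·148, 37·148 + 2·2737) = (202501, 10950)
(x_4, y_4) = (37·202501 + 342·2·10950, 37·10950 + 2·202501) = (14982337, 810152)
(x_5, y_5) = (37·14982337 + 342·2·810152, 37·810152 + 2·14982337) = (1108490437, 59940298)

37 2
2737 148
202501 10950
14982337 810152
1108490437 59940298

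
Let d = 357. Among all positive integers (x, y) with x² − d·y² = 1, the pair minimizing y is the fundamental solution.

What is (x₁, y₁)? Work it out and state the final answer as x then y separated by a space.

3401 180

√357 → a₀=18, period (1,8,2,8,1,36); ℓ=6 even so k=5
step 0: (18, 1)  from 18·(1,0) + (0,1)
step 1: (19, 1)  from 1·(18,1) + (1,0)
step 2: (170, 9)  from 8·(19,1) + (18,1)
…
step 4: (3042, 161)  from 8·(359,19) + (170,9)
step 5: (3401, 180)  from 1·(3042,161) + (359,19)
(x₁, y₁) = (3401, 180);  3401² − 357·180² = 1 ✓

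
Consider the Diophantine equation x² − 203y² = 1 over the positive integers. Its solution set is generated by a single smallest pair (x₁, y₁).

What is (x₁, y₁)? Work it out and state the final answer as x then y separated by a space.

[14; 4,28] for √203; ℓ=2 ⇒ convergent index 1
i=0: a=14 ⇒ p=14, q=1
i=1: a=4 ⇒ p=57, q=4
→ (57, 4).  Check: 57²=3249, 203·4²=3248, difference 1.

57 4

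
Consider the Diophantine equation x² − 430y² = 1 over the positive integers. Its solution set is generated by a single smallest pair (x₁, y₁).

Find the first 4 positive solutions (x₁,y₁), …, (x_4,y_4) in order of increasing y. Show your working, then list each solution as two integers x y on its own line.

[20; 1,2,1,3,1,…,2,1,40] for √430; ℓ=14 ⇒ convergent index 13
i=0: a=20 ⇒ p=20, q=1
…
i=2: a=2 ⇒ p=62, q=3
i=3: a=1 ⇒ p=83, q=4
…
i=6: a=6 ⇒ p=2675, q=129
…
i=8: a=6 ⇒ p=133439, q=6435
i=9: a=1 ⇒ p=155233, q=7486
i=10: a=3 ⇒ p=599138, q=28893
…
i=12: a=2 ⇒ p=2107880, q=101651
i=13: a=1 ⇒ p=2862251, q=138030
(x₁, y₁) = (2862251, 138030);  2862251² − 430·138030² = 1 ✓
(2862251+138030√430)^2 = 16384961574001 + 790153011060√430
(2862251+138030√430)^3 = 93795745300289010251 + 4523232492118854090√430
(2862251+138030√430)^4 = 536933931562978654798296001 + 25893253447598574322902120√430

2862251 138030
16384961574001 790153011060
93795745300289010251 4523232492118854090
536933931562978654798296001 25893253447598574322902120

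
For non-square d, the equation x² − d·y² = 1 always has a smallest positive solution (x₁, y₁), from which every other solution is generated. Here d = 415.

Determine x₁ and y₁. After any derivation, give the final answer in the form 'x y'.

√415 → a₀=20, period (2,1,2,4,6,…,1,2,40); ℓ=16 even so k=15
a_0=20:  p_0=20·1+0=20,  q_0=20·0+1=1
a_1=2:  p_1=2·20+1=41,  q_1=2·1+0=2
a_2=1:  p_2=1·41+20=61,  q_2=1·2+1=3
a_3=2:  p_3=2·61+41=163,  q_3=2·3+2=8
a_4=4:  p_4=4·163+61=713,  q_4=4·8+3=35
a_5=6:  p_5=6·713+163=4441,  q_5=6·35+8=218
…
a_7=1:  p_7=1·5154+4441=9595,  q_7=1·253+218=471
a_8=3:  p_8=3·9595+5154=33939,  q_8=3·471+253=1666
a_9=1:  p_9=1·33939+9595=43534,  q_9=1·1666+471=2137
a_10=1:  p_10=1·43534+33939=77473,  q_10=1·2137+1666=3803
…
a_14=1:  p_14=1·4730294+2110961=6841255,  q_14=1·232201+103623=335824
a_15=2:  p_15=2·6841255+4730294=18412804,  q_15=2·335824+232201=903849
fundamental: x₁=18412804, y₁=903849  (since 339031351142416 − 415·816943014801 = 1)

18412804 903849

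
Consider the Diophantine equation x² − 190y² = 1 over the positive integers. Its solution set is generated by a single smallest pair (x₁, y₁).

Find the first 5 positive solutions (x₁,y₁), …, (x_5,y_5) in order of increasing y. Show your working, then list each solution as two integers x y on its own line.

52021 3774
5412368881 392654508
563113683064981 40852560317562
58587473808034384321 4250382080167131096
6095557949372399730460501 442218252343896093172470

[13; 1,3,1,1,1,…,3,1,26] for √190; ℓ=14 ⇒ convergent index 13
a_0=13:  p_0=13·1+0=13,  q_0=13·0+1=1
a_1=1:  p_1=1·13+1=14,  q_1=1·1+0=1
a_2=3:  p_2=3·14+13=55,  q_2=3·1+1=4
…
a_7=2:  p_7=2·510+193=1213,  q_7=2·37+14=88
a_8=2:  p_8=2·1213+510=2936,  q_8=2·88+37=213
a_9=1:  p_9=1·2936+1213=4149,  q_9=1·213+88=301
…
a_11=1:  p_11=1·7085+4149=11234,  q_11=1·514+301=815
a_12=3:  p_12=3·11234+7085=40787,  q_12=3·815+514=2959
a_13=1:  p_13=1·40787+11234=52021,  q_13=1·2959+815=3774
(x₁, y₁) = (52021, 3774);  52021² − 190·3774² = 1 ✓
k=2:  x_2 = 52021·52021+190·3774·3774 = 5412368881,  y_2 = 52021·3774+3774·52021 = 392654508
k=3:  x_3 = 52021·5412368881+190·3774·392654508 = 563113683064981,  y_3 = 52021·392654508+3774·5412368881 = 40852560317562
k=4:  x_4 = 52021·563113683064981+190·3774·40852560317562 = 58587473808034384321,  y_4 = 52021·40852560317562+3774·563113683064981 = 4250382080167131096
k=5:  x_5 = 52021·58587473808034384321+190·3774·4250382080167131096 = 6095557949372399730460501,  y_5 = 52021·4250382080167131096+3774·58587473808034384321 = 442218252343896093172470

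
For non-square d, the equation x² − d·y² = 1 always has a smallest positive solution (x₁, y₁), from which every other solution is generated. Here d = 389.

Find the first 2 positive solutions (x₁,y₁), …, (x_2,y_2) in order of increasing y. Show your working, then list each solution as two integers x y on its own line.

√389 = [19; 1,2,1,1,1,1,2,1,38, …], period ℓ=9 (odd) → k=17
k=0  a_k=19  p_k/q_k = 19/1
…
k=2  a_k=2  p_k/q_k = 59/3
…
k=9  a_k=38  p_k/q_k = 49643/2517
…
k=12  a_k=1  p_k/q_k = 202418/10263
k=13  a_k=1  p_k/q_k = 353911/17944
k=14  a_k=1  p_k/q_k = 556329/28207
…
k=16  a_k=2  p_k/q_k = 2376809/120509
k=17  a_k=1  p_k/q_k = 3287049/166660
(x₁, y₁) = (3287049, 166660);  3287049² − 389·166660² = 1 ✓
n=2: (3287049,166660)∘(3287049,166660) = (3287049·3287049+389·166660·166660, 3287049·166660+166660·3287049) = (21609382256801,1095639172680)

3287049 166660
21609382256801 1095639172680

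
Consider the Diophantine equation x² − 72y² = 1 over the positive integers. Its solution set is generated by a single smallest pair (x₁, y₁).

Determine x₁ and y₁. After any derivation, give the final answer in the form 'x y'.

√72 = [8; 2,16, …], period ℓ=2 (even) → k=1
a_0=8:  p_0=8·1+0=8,  q_0=8·0+1=1
a_1=2:  p_1=2·8+1=17,  q_1=2·1+0=2
(x₁, y₁) = (17, 2);  17² − 72·2² = 1 ✓

17 2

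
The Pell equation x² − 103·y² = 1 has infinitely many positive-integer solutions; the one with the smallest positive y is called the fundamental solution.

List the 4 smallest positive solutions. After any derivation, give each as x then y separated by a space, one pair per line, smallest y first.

d=103: √d = [10; 6,1,2,1,1,9,1,1,2,1,6,20] (ℓ=12, even), read p_11/q_11
step 0: (10, 1)  from 10·(1,0) + (0,1)
…
step 2: (71, 7)  from 1·(61,6) + (10,1)
…
step 4: (274, 27)  from 1·(203,20) + (71,7)
step 5: (477, 47)  from 1·(274,27) + (203,20)
step 6: (4567, 450)  from 9·(477,47) + (274,27)
step 7: (5044, 497)  from 1·(4567,450) + (477,47)
step 8: (9611, 947)  from 1·(5044,497) + (4567,450)
…
step 10: (33877, 3338)  from 1·(24266,2391) + (9611,947)
step 11: (227528, 22419)  from 6·(33877,3338) + (24266,2391)
(x₁, y₁) = (227528, 22419);  227528² − 103·22419² = 1 ✓
(x_2, y_2) = (227528·227528 + 103·22419·22419, 227528·22419 + 22419·227528) = (103537981567, 10201900464)
(x_3, y_3) = (227528·103537981567 + 103·22419·10201900464, 227528·10201900464 + 22419·103537981567) = (47115579739725224, 4642436017523565)
(x_4, y_4) = (227528·47115579739725224 + 103·22419·4642436017523565, 227528·4642436017523565 + 22419·47115579739725224) = (21440227253936863550977, 2112568364380001494176)

227528 22419
103537981567 10201900464
47115579739725224 4642436017523565
21440227253936863550977 2112568364380001494176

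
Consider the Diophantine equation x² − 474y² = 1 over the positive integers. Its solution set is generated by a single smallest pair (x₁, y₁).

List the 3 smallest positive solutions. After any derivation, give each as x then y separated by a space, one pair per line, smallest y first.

193549 8890
74922430801 3441301220
29002323118011949 1332120819650670

d=474: √d = [21; 1,3,2,1,1,…,3,1,42] (ℓ=14, even), read p_13/q_13
i=0: a=21 ⇒ p=21, q=1
…
i=3: a=2 ⇒ p=196, q=9
…
i=5: a=1 ⇒ p=479, q=22
i=6: a=1 ⇒ p=762, q=35
…
i=9: a=1 ⇒ p=10864, q=499
…
i=11: a=2 ⇒ p=44218, q=2031
i=12: a=3 ⇒ p=149331, q=6859
i=13: a=1 ⇒ p=193549, q=8890
→ (193549, 8890).  Check: 193549²=37461215401, 474·8890²=37461215400, difference 1.
k=2:  x_2 = 193549·193549+474·8890·8890 = 74922430801,  y_2 = 193549·8890+8890·193549 = 3441301220
k=3:  x_3 = 193549·74922430801+474·8890·3441301220 = 29002323118011949,  y_3 = 193549·3441301220+8890·74922430801 = 1332120819650670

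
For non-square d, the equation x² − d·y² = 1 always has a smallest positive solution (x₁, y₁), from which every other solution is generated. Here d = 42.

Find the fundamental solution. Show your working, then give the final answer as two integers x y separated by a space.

13 2

√42 → a₀=6, period (2,12); ℓ=2 even so k=1
a_0=6:  p_0=6·1+0=6,  q_0=6·0+1=1
a_1=2:  p_1=2·6+1=13,  q_1=2·1+0=2
→ (13, 2).  Check: 13²=169, 42·2²=168, difference 1.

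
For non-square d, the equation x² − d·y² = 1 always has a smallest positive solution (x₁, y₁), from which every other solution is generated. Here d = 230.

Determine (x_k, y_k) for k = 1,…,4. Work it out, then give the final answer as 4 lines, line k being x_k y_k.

91 6
16561 1092
3014011 198738
548533441 36169224

√230 = [15; 6,30, …], period ℓ=2 (even) → k=1
step 0: (15, 1)  from 15·(1,0) + (0,1)
step 1: (91, 6)  from 6·(15,1) + (1,0)
→ (91, 6).  Check: 91²=8281, 230·6²=8280, difference 1.
(91+6√230)^2 = 16561 + 1092√230
(91+6√230)^3 = 3014011 + 198738√230
(91+6√230)^4 = 548533441 + 36169224√230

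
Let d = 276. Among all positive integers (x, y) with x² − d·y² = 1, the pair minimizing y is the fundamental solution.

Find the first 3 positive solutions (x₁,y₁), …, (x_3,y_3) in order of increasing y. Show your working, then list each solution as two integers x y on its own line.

√276 = [16; 1,1,1,1,2,2,2,1,1,1,1,32, …], period ℓ=12 (even) → k=11
step 0: (16, 1)  from 16·(1,0) + (0,1)
…
step 2: (33, 2)  from 1·(17,1) + (16,1)
step 3: (50, 3)  from 1·(33,2) + (17,1)
step 4: (83, 5)  from 1·(50,3) + (33,2)
step 5: (216, 13)  from 2·(83,5) + (50,3)
…
step 7: (1246, 75)  from 2·(515,31) + (216,13)
step 8: (1761, 106)  from 1·(1246,75) + (515,31)
step 9: (3007, 181)  from 1·(1761,106) + (1246,75)
step 10: (4768, 287)  from 1·(3007,181) + (1761,106)
step 11: (7775, 468)  from 1·(4768,287) + (3007,181)
fundamental: x₁=7775, y₁=468  (since 60450625 − 276·219024 = 1)
n=2: (7775,468)∘(7775,468) = (7775·7775+276·468·468, 7775·468+468·7775) = (120901249,7277400)
n=3: (120901249,7277400)∘(7775,468) = (7775·120901249+276·468·7277400, 7775·7277400+468·120901249) = (1880014414175,113163569532)

7775 468
120901249 7277400
1880014414175 113163569532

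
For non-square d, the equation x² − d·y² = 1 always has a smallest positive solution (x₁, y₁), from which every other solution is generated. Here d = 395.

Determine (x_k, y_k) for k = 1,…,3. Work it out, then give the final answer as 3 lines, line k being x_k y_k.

159 8
50561 2544
16078239 808984

d=395: √d = [19; 1,6,1,38] (ℓ=4, even), read p_3/q_3
k=0  a_k=19  p_k/q_k = 19/1
…
k=2  a_k=6  p_k/q_k = 139/7
k=3  a_k=1  p_k/q_k = 159/8
→ (159, 8).  Check: 159²=25281, 395·8²=25280, difference 1.
(159+8√395)^2 = 50561 + 2544√395
(159+8√395)^3 = 16078239 + 808984√395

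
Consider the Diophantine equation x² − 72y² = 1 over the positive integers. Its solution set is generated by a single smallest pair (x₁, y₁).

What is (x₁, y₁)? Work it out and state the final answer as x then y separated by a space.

17 2

√72 = [8; 2,16, …], period ℓ=2 (even) → k=1
i=0: a=8 ⇒ p=8, q=1
i=1: a=2 ⇒ p=17, q=2
→ (17, 2).  Check: 17²=289, 72·2²=288, difference 1.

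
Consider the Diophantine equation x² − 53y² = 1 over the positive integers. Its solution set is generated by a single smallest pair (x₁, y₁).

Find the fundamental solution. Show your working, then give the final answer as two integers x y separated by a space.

[7; 3,1,1,3,14] for √53; ℓ=5 ⇒ convergent index 9
i=0: a=7 ⇒ p=7, q=1
…
i=3: a=1 ⇒ p=51, q=7
…
i=5: a=14 ⇒ p=2599, q=357
…
i=7: a=1 ⇒ p=10578, q=1453
i=8: a=1 ⇒ p=18557, q=2549
i=9: a=3 ⇒ p=66249, q=9100
→ (66249, 9100).  Check: 66249²=4388930001, 53·9100²=4388930000, difference 1.

66249 9100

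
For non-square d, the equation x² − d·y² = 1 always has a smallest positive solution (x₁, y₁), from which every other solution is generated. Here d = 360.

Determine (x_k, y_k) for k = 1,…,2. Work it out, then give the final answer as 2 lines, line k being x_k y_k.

d=360: √d = [18; 1,36] (ℓ=2, even), read p_1/q_1
step 0: (18, 1)  from 18·(1,0) + (0,1)
step 1: (19, 1)  from 1·(18,1) + (1,0)
fundamental: x₁=19, y₁=1  (since 361 − 360·1 = 1)
(19+1√360)^2 = 721 + 38√360

19 1
721 38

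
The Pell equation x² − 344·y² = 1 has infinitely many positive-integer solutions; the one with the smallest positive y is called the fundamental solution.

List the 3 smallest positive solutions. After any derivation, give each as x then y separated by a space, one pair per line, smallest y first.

10405 561
216528049 11674410
4505948689285 242944471539

√344 = [18; 1,1,4,1,3,1,4,1,1,36, …], period ℓ=10 (even) → k=9
step 0: (18, 1)  from 18·(1,0) + (0,1)
…
step 3: (167, 9)  from 4·(37,2) + (19,1)
…
step 5: (779, 42)  from 3·(204,11) + (167,9)
step 6: (983, 53)  from 1·(779,42) + (204,11)
…
step 8: (5694, 307)  from 1·(4711,254) + (983,53)
step 9: (10405, 561)  from 1·(5694,307) + (4711,254)
fundamental: x₁=10405, y₁=561  (since 108264025 − 344·314721 = 1)
n=2: (10405,561)∘(10405,561) = (10405·10405+344·561·561, 10405·561+561·10405) = (216528049,11674410)
n=3: (216528049,11674410)∘(10405,561) = (10405·216528049+344·561·11674410, 10405·11674410+561·216528049) = (4505948689285,242944471539)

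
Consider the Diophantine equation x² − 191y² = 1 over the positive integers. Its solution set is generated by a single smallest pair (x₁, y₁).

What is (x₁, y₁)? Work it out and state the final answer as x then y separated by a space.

8994000 650783

[13; 1,4,1,1,3,…,4,1,26] for √191; ℓ=16 ⇒ convergent index 15
i=0: a=13 ⇒ p=13, q=1
i=1: a=1 ⇒ p=14, q=1
i=2: a=4 ⇒ p=69, q=5
i=3: a=1 ⇒ p=83, q=6
i=4: a=1 ⇒ p=152, q=11
i=5: a=3 ⇒ p=539, q=39
…
i=7: a=2 ⇒ p=2999, q=217
i=8: a=13 ⇒ p=40217, q=2910
i=9: a=2 ⇒ p=83433, q=6037
…
i=11: a=3 ⇒ p=704682, q=50989
…
i=14: a=4 ⇒ p=7377553, q=533821
i=15: a=1 ⇒ p=8994000, q=650783
fundamental: x₁=8994000, y₁=650783  (since 80892036000000 − 191·423518513089 = 1)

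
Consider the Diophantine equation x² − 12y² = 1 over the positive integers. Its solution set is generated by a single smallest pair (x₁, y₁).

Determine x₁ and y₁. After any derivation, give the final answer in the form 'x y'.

7 2

d=12: √d = [3; 2,6] (ℓ=2, even), read p_1/q_1
k=0  a_k=3  p_k/q_k = 3/1
k=1  a_k=2  p_k/q_k = 7/2
(x₁, y₁) = (7, 2);  7² − 12·2² = 1 ✓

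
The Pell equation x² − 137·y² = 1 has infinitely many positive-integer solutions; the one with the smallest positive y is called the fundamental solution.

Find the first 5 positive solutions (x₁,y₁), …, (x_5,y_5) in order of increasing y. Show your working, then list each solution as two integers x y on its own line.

√137 → a₀=11, period (1,2,2,1,1,2,2,1,22); ℓ=9 odd so k=17
i=0: a=11 ⇒ p=11, q=1
i=1: a=1 ⇒ p=12, q=1
i=2: a=2 ⇒ p=35, q=3
i=3: a=2 ⇒ p=82, q=7
…
i=5: a=1 ⇒ p=199, q=17
…
i=7: a=2 ⇒ p=1229, q=105
i=8: a=1 ⇒ p=1744, q=149
i=9: a=22 ⇒ p=39597, q=3383
i=10: a=1 ⇒ p=41341, q=3532
i=11: a=2 ⇒ p=122279, q=10447
i=12: a=2 ⇒ p=285899, q=24426
…
i=16: a=2 ⇒ p=4286741, q=366241
i=17: a=1 ⇒ p=6083073, q=519712
(x₁, y₁) = (6083073, 519712);  6083073² − 137·519712² = 1 ✓
k=2:  x_2 = 6083073·6083073+137·519712·519712 = 74007554246657,  y_2 = 6083073·519712+519712·6083073 = 6322892069952
k=3:  x_3 = 6083073·74007554246657+137·519712·6322892069952 = 900386710067742990849,  y_3 = 6083073·6322892069952+519712·74007554246657 = 76925228065277725280
k=4:  x_4 = 6083073·900386710067742990849+137·519712·76925228065277725280 = 10954236171143757109591351297,  y_4 = 6083073·76925228065277725280+519712·900386710067742990849 = 935883555725460013412300928
k=5:  x_5 = 6083073·10954236171143757109591351297+137·519712·935883555725460013412300928 = 133270836576615035597116312473600513,  y_5 = 6083073·935883555725460013412300928+519712·10954236171143757109591351297 = 11386095977955005515107946008258208

6083073 519712
74007554246657 6322892069952
900386710067742990849 76925228065277725280
10954236171143757109591351297 935883555725460013412300928
133270836576615035597116312473600513 11386095977955005515107946008258208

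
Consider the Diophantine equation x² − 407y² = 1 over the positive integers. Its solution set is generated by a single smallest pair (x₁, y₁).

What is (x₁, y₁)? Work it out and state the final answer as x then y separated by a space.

√407 = [20; 5,1,2,1,5,40, …], period ℓ=6 (even) → k=5
a_0=20:  p_0=20·1+0=20,  q_0=20·0+1=1
a_1=5:  p_1=5·20+1=101,  q_1=5·1+0=5
a_2=1:  p_2=1·101+20=121,  q_2=1·5+1=6
…
a_4=1:  p_4=1·343+121=464,  q_4=1·17+6=23
a_5=5:  p_5=5·464+343=2663,  q_5=5·23+17=132
fundamental: x₁=2663, y₁=132  (since 7091569 − 407·17424 = 1)

2663 132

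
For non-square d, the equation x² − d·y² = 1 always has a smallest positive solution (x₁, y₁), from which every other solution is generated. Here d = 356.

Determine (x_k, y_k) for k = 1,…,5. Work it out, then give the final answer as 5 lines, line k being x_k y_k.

500001 26500
500002000001 26500053000
500003000004500001 26500106000079500
500004000010000008000001 26500159000265000106000
500005000017500025000012500001 26500212000556500530000132500

[18; 1,6,1,1,2,…,6,1,36] for √356; ℓ=14 ⇒ convergent index 13
a_0=18:  p_0=18·1+0=18,  q_0=18·0+1=1
a_1=1:  p_1=1·18+1=19,  q_1=1·1+0=1
a_2=6:  p_2=6·19+18=132,  q_2=6·1+1=7
a_3=1:  p_3=1·132+19=151,  q_3=1·7+1=8
a_4=1:  p_4=1·151+132=283,  q_4=1·8+7=15
a_5=2:  p_5=2·283+151=717,  q_5=2·15+8=38
a_6=1:  p_6=1·717+283=1000,  q_6=1·38+15=53
…
a_8=1:  p_8=1·8717+1000=9717,  q_8=1·462+53=515
a_9=2:  p_9=2·9717+8717=28151,  q_9=2·515+462=1492
a_10=1:  p_10=1·28151+9717=37868,  q_10=1·1492+515=2007
a_11=1:  p_11=1·37868+28151=66019,  q_11=1·2007+1492=3499
a_12=6:  p_12=6·66019+37868=433982,  q_12=6·3499+2007=23001
a_13=1:  p_13=1·433982+66019=500001,  q_13=1·23001+3499=26500
fundamental: x₁=500001, y₁=26500  (since 250001000001 − 356·702250000 = 1)
n=2: (500001,26500)∘(500001,26500) = (500001·500001+356·26500·26500, 500001·26500+26500·500001) = (500002000001,26500053000)
n=3: (500002000001,26500053000)∘(500001,26500) = (500001·500002000001+356·26500·26500053000, 500001·26500053000+26500·500002000001) = (500003000004500001,26500106000079500)
n=4: (500003000004500001,26500106000079500)∘(500001,26500) = (500001·500003000004500001+356·26500·26500106000079500, 500001·26500106000079500+26500·500003000004500001) = (500004000010000008000001,26500159000265000106000)
n=5: (500004000010000008000001,26500159000265000106000)∘(500001,26500) = (500001·500004000010000008000001+356·26500·26500159000265000106000, 500001·26500159000265000106000+26500·500004000010000008000001) = (500005000017500025000012500001,26500212000556500530000132500)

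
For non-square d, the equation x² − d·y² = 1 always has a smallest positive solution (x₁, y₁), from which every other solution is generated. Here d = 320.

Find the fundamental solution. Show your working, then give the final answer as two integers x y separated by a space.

d=320: √d = [17; 1,7,1,34] (ℓ=4, even), read p_3/q_3
a_0=17:  p_0=17·1+0=17,  q_0=17·0+1=1
…
a_2=7:  p_2=7·18+17=143,  q_2=7·1+1=8
a_3=1:  p_3=1·143+18=161,  q_3=1·8+1=9
→ (161, 9).  Check: 161²=25921, 320·9²=25920, difference 1.

161 9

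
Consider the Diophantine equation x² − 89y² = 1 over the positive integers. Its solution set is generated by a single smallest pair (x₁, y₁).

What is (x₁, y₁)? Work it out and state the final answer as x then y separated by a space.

d=89: √d = [9; 2,3,3,2,18] (ℓ=5, odd), read p_9/q_9
i=0: a=9 ⇒ p=9, q=1
i=1: a=2 ⇒ p=19, q=2
i=2: a=3 ⇒ p=66, q=7
…
i=6: a=2 ⇒ p=18934, q=2007
…
i=8: a=3 ⇒ p=216991, q=23001
i=9: a=2 ⇒ p=500001, q=53000
(x₁, y₁) = (500001, 53000);  500001² − 89·53000² = 1 ✓

500001 53000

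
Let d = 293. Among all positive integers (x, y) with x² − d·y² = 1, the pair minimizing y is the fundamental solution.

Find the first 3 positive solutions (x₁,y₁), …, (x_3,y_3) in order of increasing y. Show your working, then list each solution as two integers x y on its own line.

d=293: √d = [17; 8,1,1,8,34] (ℓ=5, odd), read p_9/q_9
a_0=17:  p_0=17·1+0=17,  q_0=17·0+1=1
a_1=8:  p_1=8·17+1=137,  q_1=8·1+0=8
a_2=1:  p_2=1·137+17=154,  q_2=1·8+1=9
a_3=1:  p_3=1·154+137=291,  q_3=1·9+8=17
…
a_5=34:  p_5=34·2482+291=84679,  q_5=34·145+17=4947
…
a_8=1:  p_8=1·764593+679914=1444507,  q_8=1·44668+39721=84389
a_9=8:  p_9=8·1444507+764593=12320649,  q_9=8·84389+44668=719780
fundamental: x₁=12320649, y₁=719780  (since 151798391781201 − 293·518083248400 = 1)
(12320649+719780√293)^2 = 303596783562401 + 17736313474440√293
(12320649+719780√293)^3 = 7481018815602612315849 + 437045785745090703340√293

12320649 719780
303596783562401 17736313474440
7481018815602612315849 437045785745090703340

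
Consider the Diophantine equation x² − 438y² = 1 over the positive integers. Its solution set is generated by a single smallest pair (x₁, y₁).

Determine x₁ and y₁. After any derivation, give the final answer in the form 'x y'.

293 14

√438 = [20; 1,12,1,40, …], period ℓ=4 (even) → k=3
i=0: a=20 ⇒ p=20, q=1
i=1: a=1 ⇒ p=21, q=1
i=2: a=12 ⇒ p=272, q=13
i=3: a=1 ⇒ p=293, q=14
fundamental: x₁=293, y₁=14  (since 85849 − 438·196 = 1)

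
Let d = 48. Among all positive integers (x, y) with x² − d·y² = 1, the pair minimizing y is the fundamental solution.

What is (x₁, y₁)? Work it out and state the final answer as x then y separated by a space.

√48 = [6; 1,12, …], period ℓ=2 (even) → k=1
step 0: (6, 1)  from 6·(1,0) + (0,1)
step 1: (7, 1)  from 1·(6,1) + (1,0)
→ (7, 1).  Check: 7²=49, 48·1²=48, difference 1.

7 1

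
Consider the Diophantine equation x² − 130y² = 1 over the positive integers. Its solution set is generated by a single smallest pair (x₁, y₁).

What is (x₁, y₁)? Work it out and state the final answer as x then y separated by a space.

d=130: √d = [11; 2,2,22] (ℓ=3, odd), read p_5/q_5
step 0: (11, 1)  from 11·(1,0) + (0,1)
…
step 2: (57, 5)  from 2·(23,2) + (11,1)
step 3: (1277, 112)  from 22·(57,5) + (23,2)
step 4: (2611, 229)  from 2·(1277,112) + (57,5)
step 5: (6499, 570)  from 2·(2611,229) + (1277,112)
fundamental: x₁=6499, y₁=570  (since 42237001 − 130·324900 = 1)

6499 570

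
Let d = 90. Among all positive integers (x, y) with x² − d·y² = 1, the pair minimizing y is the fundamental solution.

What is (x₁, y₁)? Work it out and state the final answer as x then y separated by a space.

√90 = [9; 2,18, …], period ℓ=2 (even) → k=1
k=0  a_k=9  p_k/q_k = 9/1
k=1  a_k=2  p_k/q_k = 19/2
→ (19, 2).  Check: 19²=361, 90·2²=360, difference 1.

19 2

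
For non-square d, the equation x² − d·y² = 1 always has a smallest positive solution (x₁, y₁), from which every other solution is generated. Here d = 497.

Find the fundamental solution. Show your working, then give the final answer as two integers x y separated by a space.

1201887 53912

[22; 3,2,2,5,6,5,2,2,3,44] for √497; ℓ=10 ⇒ convergent index 9
i=0: a=22 ⇒ p=22, q=1
…
i=2: a=2 ⇒ p=156, q=7
…
i=5: a=6 ⇒ p=12685, q=569
…
i=8: a=2 ⇒ p=352750, q=15823
i=9: a=3 ⇒ p=1201887, q=53912
(x₁, y₁) = (1201887, 53912);  1201887² − 497·53912² = 1 ✓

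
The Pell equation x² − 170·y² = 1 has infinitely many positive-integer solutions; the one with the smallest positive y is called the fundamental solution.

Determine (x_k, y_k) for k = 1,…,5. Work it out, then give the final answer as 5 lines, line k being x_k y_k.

[13; 26] for √170; ℓ=1 ⇒ convergent index 1
step 0: (13, 1)  from 13·(1,0) + (0,1)
step 1: (339, 26)  from 26·(13,1) + (1,0)
fundamental: x₁=339, y₁=26  (since 114921 − 170·676 = 1)
(339+26√170)^2 = 229841 + 17628√170
(339+26√170)^3 = 155831859 + 11951758√170
(339+26√170)^4 = 105653770561 + 8103274296√170
(339+26√170)^5 = 71633100608499 + 5494008020930√170

339 26
229841 17628
155831859 11951758
105653770561 8103274296
71633100608499 5494008020930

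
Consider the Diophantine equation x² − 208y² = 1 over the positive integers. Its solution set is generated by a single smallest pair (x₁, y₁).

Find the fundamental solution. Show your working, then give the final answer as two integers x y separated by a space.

649 45

√208 → a₀=14, period (2,2,1,2,2,28); ℓ=6 even so k=5
step 0: (14, 1)  from 14·(1,0) + (0,1)
step 1: (29, 2)  from 2·(14,1) + (1,0)
step 2: (72, 5)  from 2·(29,2) + (14,1)
step 3: (101, 7)  from 1·(72,5) + (29,2)
step 4: (274, 19)  from 2·(101,7) + (72,5)
step 5: (649, 45)  from 2·(274,19) + (101,7)
(x₁, y₁) = (649, 45);  649² − 208·45² = 1 ✓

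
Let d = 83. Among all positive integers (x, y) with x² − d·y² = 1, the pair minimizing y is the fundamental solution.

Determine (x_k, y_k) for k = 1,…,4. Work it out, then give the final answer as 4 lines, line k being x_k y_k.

82 9
13447 1476
2205226 242055
361643617 39695544

[9; 9,18] for √83; ℓ=2 ⇒ convergent index 1
step 0: (9, 1)  from 9·(1,0) + (0,1)
step 1: (82, 9)  from 9·(9,1) + (1,0)
(x₁, y₁) = (82, 9);  82² − 83·9² = 1 ✓
(82+9√83)^2 = 13447 + 1476√83
(82+9√83)^3 = 2205226 + 242055√83
(82+9√83)^4 = 361643617 + 39695544√83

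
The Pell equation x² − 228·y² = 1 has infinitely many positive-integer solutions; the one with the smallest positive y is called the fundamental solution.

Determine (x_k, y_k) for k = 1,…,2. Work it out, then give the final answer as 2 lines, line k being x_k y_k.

√228 → a₀=15, period (10,30); ℓ=2 even so k=1
step 0: (15, 1)  from 15·(1,0) + (0,1)
step 1: (151, 10)  from 10·(15,1) + (1,0)
→ (151, 10).  Check: 151²=22801, 228·10²=22800, difference 1.
k=2:  x_2 = 151·151+228·10·10 = 45601,  y_2 = 151·10+10·151 = 3020

151 10
45601 3020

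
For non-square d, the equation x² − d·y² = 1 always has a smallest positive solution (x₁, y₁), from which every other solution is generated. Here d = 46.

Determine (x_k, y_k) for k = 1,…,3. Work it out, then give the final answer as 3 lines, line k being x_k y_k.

24335 3588
1184384449 174627960
57643991108495 8499142809612

√46 = [6; 1,3,1,1,2,6,2,1,1,3,1,12, …], period ℓ=12 (even) → k=11
k=0  a_k=6  p_k/q_k = 6/1
…
k=2  a_k=3  p_k/q_k = 27/4
…
k=4  a_k=1  p_k/q_k = 61/9
k=5  a_k=2  p_k/q_k = 156/23
k=6  a_k=6  p_k/q_k = 997/147
k=7  a_k=2  p_k/q_k = 2150/317
k=8  a_k=1  p_k/q_k = 3147/464
k=9  a_k=1  p_k/q_k = 5297/781
k=10  a_k=3  p_k/q_k = 19038/2807
k=11  a_k=1  p_k/q_k = 24335/3588
(x₁, y₁) = (24335, 3588);  24335² − 46·3588² = 1 ✓
k=2:  x_2 = 24335·24335+46·3588·3588 = 1184384449,  y_2 = 24335·3588+3588·24335 = 174627960
k=3:  x_3 = 24335·1184384449+46·3588·174627960 = 57643991108495,  y_3 = 24335·174627960+3588·1184384449 = 8499142809612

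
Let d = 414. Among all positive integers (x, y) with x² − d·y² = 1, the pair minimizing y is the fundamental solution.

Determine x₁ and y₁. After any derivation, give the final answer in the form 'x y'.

24335 1196

√414 = [20; 2,1,7,2,7,1,2,40, …], period ℓ=8 (even) → k=7
step 0: (20, 1)  from 20·(1,0) + (0,1)
step 1: (41, 2)  from 2·(20,1) + (1,0)
step 2: (61, 3)  from 1·(41,2) + (20,1)
step 3: (468, 23)  from 7·(61,3) + (41,2)
step 4: (997, 49)  from 2·(468,23) + (61,3)
step 5: (7447, 366)  from 7·(997,49) + (468,23)
step 6: (8444, 415)  from 1·(7447,366) + (997,49)
step 7: (24335, 1196)  from 2·(8444,415) + (7447,366)
→ (24335, 1196).  Check: 24335²=592192225, 414·1196²=592192224, difference 1.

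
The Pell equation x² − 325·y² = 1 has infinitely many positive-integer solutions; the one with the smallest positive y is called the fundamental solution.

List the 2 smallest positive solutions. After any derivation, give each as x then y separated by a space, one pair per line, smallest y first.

[18; 36] for √325; ℓ=1 ⇒ convergent index 1
i=0: a=18 ⇒ p=18, q=1
i=1: a=36 ⇒ p=649, q=36
fundamental: x₁=649, y₁=36  (since 421201 − 325·1296 = 1)
(x_2, y_2) = (649·649 + 325·36·36, 649·36 + 36·649) = (842401, 46728)

649 36
842401 46728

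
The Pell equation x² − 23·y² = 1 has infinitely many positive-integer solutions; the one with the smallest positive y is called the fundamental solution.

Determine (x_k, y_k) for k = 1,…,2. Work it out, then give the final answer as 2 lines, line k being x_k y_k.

24 5
1151 240

[4; 1,3,1,8] for √23; ℓ=4 ⇒ convergent index 3
a_0=4:  p_0=4·1+0=4,  q_0=4·0+1=1
a_1=1:  p_1=1·4+1=5,  q_1=1·1+0=1
a_2=3:  p_2=3·5+4=19,  q_2=3·1+1=4
a_3=1:  p_3=1·19+5=24,  q_3=1·4+1=5
(x₁, y₁) = (24, 5);  24² − 23·5² = 1 ✓
(x_2, y_2) = (24·24 + 23·5·5, 24·5 + 5·24) = (1151, 240)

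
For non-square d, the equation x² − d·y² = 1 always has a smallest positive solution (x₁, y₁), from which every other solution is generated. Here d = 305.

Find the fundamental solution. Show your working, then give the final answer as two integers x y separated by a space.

√305 → a₀=17, period (2,6,2,34); ℓ=4 even so k=3
i=0: a=17 ⇒ p=17, q=1
i=1: a=2 ⇒ p=35, q=2
i=2: a=6 ⇒ p=227, q=13
i=3: a=2 ⇒ p=489, q=28
→ (489, 28).  Check: 489²=239121, 305·28²=239120, difference 1.

489 28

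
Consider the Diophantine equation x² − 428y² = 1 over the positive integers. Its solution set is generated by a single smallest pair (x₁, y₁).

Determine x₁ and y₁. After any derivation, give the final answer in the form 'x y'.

1850887 89466

√428 → a₀=20, period (1,2,4,1,5,10,5,1,4,2,1,40); ℓ=12 even so k=11
i=0: a=20 ⇒ p=20, q=1
i=1: a=1 ⇒ p=21, q=1
…
i=4: a=1 ⇒ p=331, q=16
…
i=6: a=10 ⇒ p=19571, q=946
…
i=8: a=1 ⇒ p=119350, q=5769
i=9: a=4 ⇒ p=577179, q=27899
i=10: a=2 ⇒ p=1273708, q=61567
i=11: a=1 ⇒ p=1850887, q=89466
(x₁, y₁) = (1850887, 89466);  1850887² − 428·89466² = 1 ✓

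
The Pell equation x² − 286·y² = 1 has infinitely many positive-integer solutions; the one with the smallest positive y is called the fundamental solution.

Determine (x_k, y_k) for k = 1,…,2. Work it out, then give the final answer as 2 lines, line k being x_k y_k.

√286 = [16; 1,10,3,3,2,3,3,10,1,32, …], period ℓ=10 (even) → k=9
step 0: (16, 1)  from 16·(1,0) + (0,1)
…
step 3: (575, 34)  from 3·(186,11) + (17,1)
…
step 7: (49703, 2939)  from 3·(15102,893) + (4397,260)
step 8: (512132, 30283)  from 10·(49703,2939) + (15102,893)
step 9: (561835, 33222)  from 1·(512132,30283) + (49703,2939)
→ (561835, 33222).  Check: 561835²=315658567225, 286·33222²=315658567224, difference 1.
k=2:  x_2 = 561835·561835+286·33222·33222 = 631317134449,  y_2 = 561835·33222+33222·561835 = 37330564740

561835 33222
631317134449 37330564740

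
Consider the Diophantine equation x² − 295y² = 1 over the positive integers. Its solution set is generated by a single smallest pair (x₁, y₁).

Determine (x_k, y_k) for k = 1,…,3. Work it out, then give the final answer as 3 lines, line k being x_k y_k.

[17; 5,1,2,3,2,6,2,3,2,1,5,34] for √295; ℓ=12 ⇒ convergent index 11
step 0: (17, 1)  from 17·(1,0) + (0,1)
…
step 3: (292, 17)  from 2·(103,6) + (86,5)
…
step 8: (108103, 6294)  from 3·(31208,1817) + (14479,843)
…
step 10: (355517, 20699)  from 1·(247414,14405) + (108103,6294)
step 11: (2024999, 117900)  from 5·(355517,20699) + (247414,14405)
(x₁, y₁) = (2024999, 117900);  2024999² − 295·117900² = 1 ✓
(x_2, y_2) = (2024999·2024999 + 295·117900·117900, 2024999·117900 + 117900·2024999) = (8201241900001, 477494764200)
(x_3, y_3) = (2024999·8201241900001 + 295·117900·477494764200, 2024999·477494764200 + 117900·8201241900001) = (33215013292518224999, 1933852840020353700)

2024999 117900
8201241900001 477494764200
33215013292518224999 1933852840020353700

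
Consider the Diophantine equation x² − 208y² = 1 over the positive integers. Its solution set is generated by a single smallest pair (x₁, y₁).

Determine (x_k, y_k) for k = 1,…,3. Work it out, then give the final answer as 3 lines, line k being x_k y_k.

√208 = [14; 2,2,1,2,2,28, …], period ℓ=6 (even) → k=5
i=0: a=14 ⇒ p=14, q=1
i=1: a=2 ⇒ p=29, q=2
i=2: a=2 ⇒ p=72, q=5
…
i=4: a=2 ⇒ p=274, q=19
i=5: a=2 ⇒ p=649, q=45
fundamental: x₁=649, y₁=45  (since 421201 − 208·2025 = 1)
(649+45√208)^2 = 842401 + 58410√208
(649+45√208)^3 = 1093435849 + 75816135√208

649 45
842401 58410
1093435849 75816135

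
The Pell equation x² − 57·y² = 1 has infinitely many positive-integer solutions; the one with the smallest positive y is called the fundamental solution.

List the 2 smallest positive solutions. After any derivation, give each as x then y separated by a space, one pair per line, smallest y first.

√57 → a₀=7, period (1,1,4,1,1,14); ℓ=6 even so k=5
step 0: (7, 1)  from 7·(1,0) + (0,1)
step 1: (8, 1)  from 1·(7,1) + (1,0)
…
step 4: (83, 11)  from 1·(68,9) + (15,2)
step 5: (151, 20)  from 1·(83,11) + (68,9)
(x₁, y₁) = (151, 20);  151² − 57·20² = 1 ✓
(151+20√57)^2 = 45601 + 6040√57

151 20
45601 6040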